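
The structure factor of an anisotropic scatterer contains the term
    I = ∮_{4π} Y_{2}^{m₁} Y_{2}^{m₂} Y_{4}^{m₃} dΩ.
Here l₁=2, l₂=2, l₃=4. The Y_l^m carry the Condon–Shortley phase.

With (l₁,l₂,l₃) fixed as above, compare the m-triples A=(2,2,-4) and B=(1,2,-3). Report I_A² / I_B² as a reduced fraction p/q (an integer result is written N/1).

Shared (l₁,l₂,l₃)=(2,2,4): N and (l;000)² cancel in I_A²/I_B².
A: Δ = 0!·4!·4!/9! = 1/630; Racah Σ t=0..0: t=0:+1/576 = 1/576; ⇒ 3j(2 2 4; 2 2 -4)² = 1/9, sgn +1
B: Δ = 0!·4!·4!/9! = 1/630; Racah Σ t=0..0: t=0:+1/144 = 1/144; ⇒ 3j(2 2 4; 1 2 -3)² = 1/18, sgn -1
I_A²/I_B² = (1/9)/(1/18) = 2/1

2/1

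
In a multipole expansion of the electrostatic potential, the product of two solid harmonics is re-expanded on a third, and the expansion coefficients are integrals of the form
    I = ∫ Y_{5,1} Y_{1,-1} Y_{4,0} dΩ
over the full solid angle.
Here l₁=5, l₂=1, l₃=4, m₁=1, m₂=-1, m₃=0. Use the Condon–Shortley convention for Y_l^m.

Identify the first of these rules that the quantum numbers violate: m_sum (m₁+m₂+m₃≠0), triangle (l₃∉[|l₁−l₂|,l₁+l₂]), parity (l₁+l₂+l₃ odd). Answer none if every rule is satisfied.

none

Σmᵢ = 0  ✓
l₃∈[|l₁−l₂|,l₁+l₂]=[4,6], have l₃=4  ✓
Σlᵢ = 10 ⇒ even  ✓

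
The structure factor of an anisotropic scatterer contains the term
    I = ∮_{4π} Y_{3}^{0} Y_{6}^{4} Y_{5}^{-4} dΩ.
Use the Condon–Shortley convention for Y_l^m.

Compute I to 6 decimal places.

-0.139560

Rules hold: Σm=0, L=14 even, 3≤5≤9.
N = 7·13·11 = 1001
Δ = 4!·2!·8!/15! = 1/675675
Racah Σ t=1..3: t=1:−1/8640 t=2:+1/2304 t=3:−1/8640 = 7/34560
⇒ 3j(3 6 5; 0 0 0)² = 7/429, sgn -1
Racah Σ t=2..3: t=2:+1/161280 t=3:−1/60480 = -1/96768
⇒ 3j(3 6 5; 0 4 -4)² = 15/1001, sgn +1
4πI² = N·(3j₀)²·(3jₘ)² = 35/143
I = -1·√(0.244755/4π) = -0.13956004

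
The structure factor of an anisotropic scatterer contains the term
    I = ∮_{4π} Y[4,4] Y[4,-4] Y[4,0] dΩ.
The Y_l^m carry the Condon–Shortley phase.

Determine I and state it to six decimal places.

0.106525

m-sum 0 ✓  L=12 even ✓  0≤4≤8 ✓
Π(2lᵢ+1) = 9×9×9 = 729
triangle coeff Δ(4,4,4) = 1/450450
Σ_t [0,4]: t=0:+1/13824 t=1:−1/216 t=2:+1/64 t=3:−1/216 t=4:+1/13824 = 5/768
(3j)²=18/1001 [(4 4 4; 0 0 0)], sign=+1
Σ_t [0,0]: t=0:+1/13824 = 1/13824
(3j)²=14/1287 [(4 4 4; 4 -4 0)], sign=+1
⇒ 4πI² = 2916/20449
I = (+1)√(2916/20449/(4π)) = 0.10652531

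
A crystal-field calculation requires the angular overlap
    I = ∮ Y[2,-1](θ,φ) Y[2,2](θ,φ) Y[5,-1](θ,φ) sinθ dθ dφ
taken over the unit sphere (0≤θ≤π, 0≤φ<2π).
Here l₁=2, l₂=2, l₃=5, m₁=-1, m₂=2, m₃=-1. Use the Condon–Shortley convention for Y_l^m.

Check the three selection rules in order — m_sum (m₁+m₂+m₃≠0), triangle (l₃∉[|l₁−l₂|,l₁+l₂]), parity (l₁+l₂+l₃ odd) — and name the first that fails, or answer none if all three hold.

triangle

azimuthal sum: -1 + 2 − 1 = 0  ✓
0 ≤ 5 ≤ 4 (triangle on l)  ✗
L = 2 + 2 + 5 = 9 (odd)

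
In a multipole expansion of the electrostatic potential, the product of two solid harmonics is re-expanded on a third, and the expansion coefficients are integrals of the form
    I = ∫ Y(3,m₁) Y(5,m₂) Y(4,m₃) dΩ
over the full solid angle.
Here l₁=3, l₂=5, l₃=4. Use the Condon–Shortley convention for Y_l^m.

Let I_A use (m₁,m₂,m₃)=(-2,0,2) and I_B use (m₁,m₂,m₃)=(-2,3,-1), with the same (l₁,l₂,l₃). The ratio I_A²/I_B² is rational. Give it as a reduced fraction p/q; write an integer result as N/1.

Shared (l₁,l₂,l₃)=(3,5,4): N and (l;000)² cancel in I_A²/I_B².
A: Δ = 4!·2!·6!/13! = 1/180180; Racah Σ t=3..4: t=3:−1/576 t=4:+1/2880 = -1/720; ⇒ 3j(3 5 4; -2 0 2)² = 80/3003, sgn -1
B: Δ = 4!·2!·6!/13! = 1/180180; Racah Σ t=3..4: t=3:−1/1440 t=4:+1/1152 = 1/5760; ⇒ 3j(3 5 4; -2 3 -1)² = 1/858, sgn -1
I_A²/I_B² = (80/3003)/(1/858) = 160/7

160/7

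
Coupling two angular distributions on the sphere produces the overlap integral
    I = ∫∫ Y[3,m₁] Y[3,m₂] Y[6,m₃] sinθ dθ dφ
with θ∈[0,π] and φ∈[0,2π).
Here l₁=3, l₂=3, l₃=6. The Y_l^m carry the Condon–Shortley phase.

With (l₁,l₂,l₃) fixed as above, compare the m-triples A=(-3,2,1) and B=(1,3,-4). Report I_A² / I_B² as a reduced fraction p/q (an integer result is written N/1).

1/30

l's match ⇒ only the (l;m) 3-j factors differ between A and B.
A: triangle coeff Δ(3,3,6) = 1/12012; Σ_t [0,0]: t=0:+1/86400 = 1/86400; (3j)²=1/1716 [(3 3 6; -3 2 1)], sign=-1
B: triangle coeff Δ(3,3,6) = 1/12012; Σ_t [0,0]: t=0:+1/34560 = 1/34560; (3j)²=5/286 [(3 3 6; 1 3 -4)], sign=+1
I_A²/I_B² = (1/1716)/(5/286) = 1/30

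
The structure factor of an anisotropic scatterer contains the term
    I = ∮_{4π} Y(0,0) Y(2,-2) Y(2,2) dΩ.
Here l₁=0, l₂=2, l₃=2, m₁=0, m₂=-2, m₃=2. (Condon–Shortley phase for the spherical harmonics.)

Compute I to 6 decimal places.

0.282095

Rules hold: Σm=0, L=4 even, 2≤2≤2.
N = 1·5·5 = 25
Δ = 0!·0!·4!/5! = 1/5
Racah Σ t=0..0: t=0:+1/4 = 1/4
⇒ 3j(0 2 2; 0 0 0)² = 1/5, sgn +1
Racah Σ t=0..0: t=0:+1/24 = 1/24
⇒ 3j(0 2 2; 0 -2 2)² = 1/5, sgn +1
4πI² = N·(3j₀)²·(3jₘ)² = 1/1
I = +1·√(1/4π) = 0.28209479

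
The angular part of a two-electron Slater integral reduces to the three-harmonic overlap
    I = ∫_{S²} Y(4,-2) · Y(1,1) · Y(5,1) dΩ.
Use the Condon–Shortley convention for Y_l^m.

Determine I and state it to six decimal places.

-0.120286

Rules hold: Σm=0, L=10 even, 3≤5≤5.
N = 9·3·11 = 297
Δ = 0!·8!·2!/11! = 1/495
Racah Σ t=0..0: t=0:+1/576 = 1/576
⇒ 3j(4 1 5; 0 0 0)² = 5/99, sgn -1
Racah Σ t=0..0: t=0:+1/2880 = 1/2880
⇒ 3j(4 1 5; -2 1 1)² = 2/165, sgn +1
4πI² = N·(3j₀)²·(3jₘ)² = 2/11
I = -1·√(0.181818/4π) = -0.12028562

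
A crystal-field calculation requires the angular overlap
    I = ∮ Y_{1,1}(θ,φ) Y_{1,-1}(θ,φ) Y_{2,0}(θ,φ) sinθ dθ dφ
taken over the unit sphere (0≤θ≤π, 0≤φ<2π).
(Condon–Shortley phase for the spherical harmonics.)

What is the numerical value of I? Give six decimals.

Rules hold: Σm=0, L=4 even, 0≤2≤2.
N = 3·3·5 = 45
Δ = 0!·2!·2!/5! = 1/30
Racah Σ t=0..0: t=0:+1/1 = 1/1
⇒ 3j(1 1 2; 0 0 0)² = 2/15, sgn +1
Racah Σ t=0..0: t=0:+1/4 = 1/4
⇒ 3j(1 1 2; 1 -1 0)² = 1/30, sgn +1
4πI² = N·(3j₀)²·(3jₘ)² = 1/5
I = +1·√(0.2/4π) = 0.12615663

0.126157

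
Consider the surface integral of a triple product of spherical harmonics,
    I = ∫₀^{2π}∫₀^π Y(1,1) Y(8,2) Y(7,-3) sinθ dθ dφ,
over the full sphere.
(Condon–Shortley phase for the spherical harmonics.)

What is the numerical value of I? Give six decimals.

0.118504

m-sum 0 ✓  L=16 even ✓  7≤7≤9 ✓
Π(2lᵢ+1) = 3×17×15 = 765
triangle coeff Δ(1,8,7) = 1/2040
Σ_t [1,1]: t=1:−1/25401600 = -1/25401600
(3j)²=8/255 [(1 8 7; 0 0 0)], sign=+1
Σ_t [0,0]: t=0:+1/174182400 = 1/174182400
(3j)²=1/136 [(1 8 7; 1 2 -3)], sign=+1
⇒ 4πI² = 3/17
I = (+1)√(3/17/(4π)) = 0.11850352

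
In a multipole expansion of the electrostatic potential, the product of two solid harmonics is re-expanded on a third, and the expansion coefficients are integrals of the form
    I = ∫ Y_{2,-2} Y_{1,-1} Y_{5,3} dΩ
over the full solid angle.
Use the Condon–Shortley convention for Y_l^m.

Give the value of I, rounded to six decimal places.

0.000000

|2−1|≤5≤2+1 violated ⇒ I = 0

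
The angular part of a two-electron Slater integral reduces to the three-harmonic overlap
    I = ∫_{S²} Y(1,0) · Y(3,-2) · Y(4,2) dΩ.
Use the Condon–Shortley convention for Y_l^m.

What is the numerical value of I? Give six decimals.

Checks pass: Σm=0; 8 even; l₃=4∈[2,4].
(2·1+1)(2·3+1)(2·4+1) = 189
Δ: 0! 2! 6! / 9! → 1/252
sum: t=0:+1/36 = 1/36
3j²(1 3 4; 0 0 0) = Δ·Π!·Σ² = 4/63  (sign +1)
sum: t=0:+1/120 = 1/120
3j²(1 3 4; 0 -2 2) = Δ·Π!·Σ² = 1/21  (sign +1)
combine: 4πI² = 189·4/63·1/21 = 4/7
take √, sign +1: I = 0.21324362

0.213244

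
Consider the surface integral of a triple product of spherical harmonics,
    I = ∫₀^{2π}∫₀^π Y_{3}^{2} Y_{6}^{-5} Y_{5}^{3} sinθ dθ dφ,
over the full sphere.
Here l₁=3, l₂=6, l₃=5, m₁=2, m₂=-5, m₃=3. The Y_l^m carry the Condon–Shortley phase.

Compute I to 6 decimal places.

-0.169016

Rules hold: Σm=0, L=14 even, 3≤5≤9.
N = 7·13·11 = 1001
Δ = 4!·2!·8!/15! = 1/675675
Racah Σ t=1..3: t=1:−1/8640 t=2:+1/2304 t=3:−1/8640 = 7/34560
⇒ 3j(3 6 5; 0 0 0)² = 7/429, sgn -1
Racah Σ t=0..1: t=0:+1/120960 t=1:−1/483840 = 1/161280
⇒ 3j(3 6 5; 2 -5 3)² = 2/91, sgn +1
4πI² = N·(3j₀)²·(3jₘ)² = 14/39
I = -1·√(0.358974/4π) = -0.16901560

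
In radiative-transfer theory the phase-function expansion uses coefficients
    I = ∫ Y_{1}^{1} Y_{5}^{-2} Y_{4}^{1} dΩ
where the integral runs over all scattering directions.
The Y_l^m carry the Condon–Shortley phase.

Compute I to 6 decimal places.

0.225034

m-sum 0 ✓  L=10 even ✓  4≤4≤6 ✓
Π(2lᵢ+1) = 3×11×9 = 297
triangle coeff Δ(1,5,4) = 1/495
Σ_t [1,1]: t=1:−1/576 = -1/576
(3j)²=5/99 [(1 5 4; 0 0 0)], sign=-1
Σ_t [0,0]: t=0:+1/1440 = 1/1440
(3j)²=7/165 [(1 5 4; 1 -2 1)], sign=-1
⇒ 4πI² = 7/11
I = (+1)√(7/11/(4π)) = 0.22503380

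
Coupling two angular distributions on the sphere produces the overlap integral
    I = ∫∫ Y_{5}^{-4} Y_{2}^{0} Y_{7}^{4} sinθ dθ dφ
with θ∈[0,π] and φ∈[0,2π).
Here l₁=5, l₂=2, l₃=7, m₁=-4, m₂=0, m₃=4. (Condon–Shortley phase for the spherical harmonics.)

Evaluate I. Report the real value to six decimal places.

m-sum 0 ✓  L=14 even ✓  3≤7≤7 ✓
Π(2lᵢ+1) = 11×5×15 = 825
triangle coeff Δ(5,2,7) = 1/15015
Σ_t [0,0]: t=0:+1/57600 = 1/57600
(3j)²=21/715 [(5 2 7; 0 0 0)], sign=-1
Σ_t [0,0]: t=0:+1/1451520 = 1/1451520
(3j)²=1/91 [(5 2 7; -4 0 4)], sign=-1
⇒ 4πI² = 45/169
I = (+1)√(45/169/(4π)) = 0.14556534

0.145565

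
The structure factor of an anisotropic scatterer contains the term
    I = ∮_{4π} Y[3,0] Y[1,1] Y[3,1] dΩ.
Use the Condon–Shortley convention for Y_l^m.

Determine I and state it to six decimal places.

0.000000

Σmᵢ = 2 ≠ 0, so the φ-integral vanishes; I = 0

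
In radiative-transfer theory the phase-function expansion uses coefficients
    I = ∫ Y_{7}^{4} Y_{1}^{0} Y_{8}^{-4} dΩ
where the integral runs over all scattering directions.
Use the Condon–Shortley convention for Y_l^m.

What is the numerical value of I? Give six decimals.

Checks pass: Σm=0; 16 even; l₃=8∈[6,8].
(2·7+1)(2·1+1)(2·8+1) = 765
Δ: 0! 14! 2! / 17! → 1/2040
sum: t=0:+1/25401600 = 1/25401600
3j²(7 1 8; 0 0 0) = Δ·Π!·Σ² = 8/255  (sign +1)
sum: t=0:+1/239500800 = 1/239500800
3j²(7 1 8; 4 0 -4) = Δ·Π!·Σ² = 2/85  (sign +1)
combine: 4πI² = 765·8/255·2/85 = 48/85
take √, sign +1: I = 0.21198553

0.211986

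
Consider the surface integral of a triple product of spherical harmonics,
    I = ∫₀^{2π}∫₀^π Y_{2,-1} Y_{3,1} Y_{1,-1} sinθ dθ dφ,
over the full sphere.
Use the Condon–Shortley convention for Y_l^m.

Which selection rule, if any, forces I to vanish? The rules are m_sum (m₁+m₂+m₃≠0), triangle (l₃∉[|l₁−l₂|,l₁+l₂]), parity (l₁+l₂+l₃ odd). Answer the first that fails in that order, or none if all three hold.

m₁+m₂+m₃ = -1 + 1 − 1 = -1  ✗
triangle: |2−3|=1 ≤ l₃=1 ≤ 2+3=5
parity: l₁+l₂+l₃ = 6 is even

m_sum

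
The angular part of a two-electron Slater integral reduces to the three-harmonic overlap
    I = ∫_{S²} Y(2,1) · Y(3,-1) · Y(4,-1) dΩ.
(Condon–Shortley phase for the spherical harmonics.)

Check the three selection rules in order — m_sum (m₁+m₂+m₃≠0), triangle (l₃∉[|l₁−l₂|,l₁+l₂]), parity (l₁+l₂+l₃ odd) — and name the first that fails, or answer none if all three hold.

m_sum

azimuthal sum: 1 − 1 − 1 = -1  ✗
1 ≤ 4 ≤ 5 (triangle on l)
L = 2 + 3 + 4 = 9 (odd)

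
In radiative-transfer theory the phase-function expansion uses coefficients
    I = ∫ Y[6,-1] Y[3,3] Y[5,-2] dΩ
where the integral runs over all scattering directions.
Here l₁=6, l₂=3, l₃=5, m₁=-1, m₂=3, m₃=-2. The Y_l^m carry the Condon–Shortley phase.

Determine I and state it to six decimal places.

0.145631

Rules hold: Σm=0, L=14 even, 3≤5≤9.
N = 13·7·11 = 1001
Δ = 4!·8!·2!/15! = 1/675675
Racah Σ t=1..3: t=1:−1/8640 t=2:+1/2304 t=3:−1/8640 = 7/34560
⇒ 3j(6 3 5; 0 0 0)² = 7/429, sgn -1
Racah Σ t=4..4: t=4:+1/34560 = 1/34560
⇒ 3j(6 3 5; -1 3 -2)² = 7/429, sgn -1
4πI² = N·(3j₀)²·(3jₘ)² = 343/1287
I = +1·√(0.266511/4π) = 0.14563067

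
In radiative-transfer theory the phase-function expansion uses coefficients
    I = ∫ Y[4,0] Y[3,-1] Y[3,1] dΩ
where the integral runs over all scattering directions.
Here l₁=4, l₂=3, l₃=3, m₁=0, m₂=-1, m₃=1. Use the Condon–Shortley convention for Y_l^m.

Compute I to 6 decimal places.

-0.025645

Checks pass: Σm=0; 10 even; l₃=3∈[1,7].
(2·4+1)(2·3+1)(2·3+1) = 441
Δ: 4! 4! 2! / 11! → 1/34650
sum: t=1:−1/72 t=2:+1/16 t=3:−1/72 = 5/144
3j²(4 3 3; 0 0 0) = Δ·Π!·Σ² = 2/77  (sign -1)
sum: t=0:+1/1152 t=1:−1/36 t=2:+1/32 = 5/1152
3j²(4 3 3; 0 -1 1) = Δ·Π!·Σ² = 1/1386  (sign +1)
combine: 4πI² = 441·2/77·1/1386 = 1/121
take √, sign -1: I = -0.02564498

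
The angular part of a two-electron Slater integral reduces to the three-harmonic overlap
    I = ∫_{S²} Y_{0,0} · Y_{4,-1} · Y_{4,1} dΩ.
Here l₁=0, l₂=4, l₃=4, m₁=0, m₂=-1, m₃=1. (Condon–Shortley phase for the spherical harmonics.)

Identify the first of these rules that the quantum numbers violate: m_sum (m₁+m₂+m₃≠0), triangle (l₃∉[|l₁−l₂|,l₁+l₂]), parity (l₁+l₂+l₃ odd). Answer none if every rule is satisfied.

Σmᵢ = 0  ✓
l₃∈[|l₁−l₂|,l₁+l₂]=[4,4], have l₃=4  ✓
Σlᵢ = 8 ⇒ even  ✓

none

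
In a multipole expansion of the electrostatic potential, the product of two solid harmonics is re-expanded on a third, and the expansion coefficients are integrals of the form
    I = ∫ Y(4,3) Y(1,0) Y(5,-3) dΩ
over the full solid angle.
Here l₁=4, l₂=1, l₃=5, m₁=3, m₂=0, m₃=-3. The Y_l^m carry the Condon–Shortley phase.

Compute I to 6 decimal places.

Rules hold: Σm=0, L=10 even, 3≤5≤5.
N = 9·3·11 = 297
Δ = 0!·8!·2!/11! = 1/495
Racah Σ t=0..0: t=0:+1/576 = 1/576
⇒ 3j(4 1 5; 0 0 0)² = 5/99, sgn -1
Racah Σ t=0..0: t=0:+1/5040 = 1/5040
⇒ 3j(4 1 5; 3 0 -3)² = 16/495, sgn +1
4πI² = N·(3j₀)²·(3jₘ)² = 16/33
I = -1·√(0.484848/4π) = -0.19642560

-0.196426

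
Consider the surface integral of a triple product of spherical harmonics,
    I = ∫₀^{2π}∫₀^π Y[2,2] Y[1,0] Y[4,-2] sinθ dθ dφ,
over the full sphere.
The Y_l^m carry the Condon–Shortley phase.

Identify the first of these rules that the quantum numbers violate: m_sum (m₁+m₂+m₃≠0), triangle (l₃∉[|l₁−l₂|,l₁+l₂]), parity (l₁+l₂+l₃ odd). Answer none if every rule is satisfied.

triangle

m₁+m₂+m₃ = 2 + 0 − 2 = 0  ✓
triangle: |2−1|=1 ≤ l₃=4 ≤ 2+1=3  ✗
parity: l₁+l₂+l₃ = 7 is odd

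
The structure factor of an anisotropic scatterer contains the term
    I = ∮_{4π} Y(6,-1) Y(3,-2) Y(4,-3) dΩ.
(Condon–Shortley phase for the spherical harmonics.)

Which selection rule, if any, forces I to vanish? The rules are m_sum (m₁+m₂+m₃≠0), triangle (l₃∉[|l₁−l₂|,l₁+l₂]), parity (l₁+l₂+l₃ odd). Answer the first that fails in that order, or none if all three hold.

m_sum

Σmᵢ = -6  ✗
l₃∈[|l₁−l₂|,l₁+l₂]=[3,9], have l₃=4
Σlᵢ = 13 ⇒ odd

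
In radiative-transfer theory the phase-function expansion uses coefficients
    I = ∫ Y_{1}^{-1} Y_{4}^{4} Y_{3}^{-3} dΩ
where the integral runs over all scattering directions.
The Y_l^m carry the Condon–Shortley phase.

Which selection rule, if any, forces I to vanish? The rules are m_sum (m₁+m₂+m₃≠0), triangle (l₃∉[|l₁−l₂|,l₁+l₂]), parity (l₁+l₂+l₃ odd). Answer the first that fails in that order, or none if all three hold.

m₁+m₂+m₃ = -1 + 4 − 3 = 0  ✓
triangle: |1−4|=3 ≤ l₃=3 ≤ 1+4=5  ✓
parity: l₁+l₂+l₃ = 8 is even  ✓

none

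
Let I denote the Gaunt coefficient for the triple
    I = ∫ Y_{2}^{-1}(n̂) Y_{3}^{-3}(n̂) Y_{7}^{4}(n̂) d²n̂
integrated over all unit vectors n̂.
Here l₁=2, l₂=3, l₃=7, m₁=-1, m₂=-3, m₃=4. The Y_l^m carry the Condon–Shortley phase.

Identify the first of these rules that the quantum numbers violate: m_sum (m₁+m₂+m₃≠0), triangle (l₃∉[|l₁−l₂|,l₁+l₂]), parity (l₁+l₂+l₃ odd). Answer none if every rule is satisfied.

Σmᵢ = 0  ✓
l₃∈[|l₁−l₂|,l₁+l₂]=[1,5], have l₃=7  ✗
Σlᵢ = 12 ⇒ even

triangle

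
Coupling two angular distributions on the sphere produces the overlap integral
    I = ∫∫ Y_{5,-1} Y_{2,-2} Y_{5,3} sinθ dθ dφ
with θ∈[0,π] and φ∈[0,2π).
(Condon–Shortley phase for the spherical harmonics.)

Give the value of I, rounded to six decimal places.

m-sum 0 ✓  L=12 even ✓  3≤5≤7 ✓
Π(2lᵢ+1) = 11×5×11 = 605
triangle coeff Δ(5,2,5) = 1/38610
Σ_t [0,2]: t=0:+1/2880 t=1:−1/576 t=2:+1/2880 = -1/960
(3j)²=10/429 [(5 2 5; 0 0 0)], sign=+1
Σ_t [0,0]: t=0:+1/5760 = 1/5760
(3j)²=56/2145 [(5 2 5; -1 -2 3)], sign=+1
⇒ 4πI² = 560/1521
I = (+1)√(560/1521/(4π)) = 0.17116875

0.171169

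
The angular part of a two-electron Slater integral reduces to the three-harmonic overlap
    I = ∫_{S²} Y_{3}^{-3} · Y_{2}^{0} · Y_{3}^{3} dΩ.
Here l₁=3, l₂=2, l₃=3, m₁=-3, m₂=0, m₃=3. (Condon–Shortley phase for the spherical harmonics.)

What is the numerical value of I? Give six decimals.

m-sum 0 ✓  L=8 even ✓  1≤3≤5 ✓
Π(2lᵢ+1) = 7×5×7 = 245
triangle coeff Δ(3,2,3) = 1/3780
Σ_t [0,2]: t=0:+1/24 t=1:−1/4 t=2:+1/24 = -1/6
(3j)²=4/105 [(3 2 3; 0 0 0)], sign=+1
Σ_t [2,2]: t=2:+1/96 = 1/96
(3j)²=5/84 [(3 2 3; -3 0 3)], sign=+1
⇒ 4πI² = 5/9
I = (+1)√(5/9/(4π)) = 0.21026104

0.210261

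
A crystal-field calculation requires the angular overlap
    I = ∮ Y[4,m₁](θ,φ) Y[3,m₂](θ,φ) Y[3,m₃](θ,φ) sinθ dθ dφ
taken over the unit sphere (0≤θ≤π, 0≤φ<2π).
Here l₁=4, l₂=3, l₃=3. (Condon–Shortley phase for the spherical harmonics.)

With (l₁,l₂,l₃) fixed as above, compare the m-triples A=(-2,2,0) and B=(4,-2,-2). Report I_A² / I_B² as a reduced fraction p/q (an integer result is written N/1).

3/70

Same 4,3,3: normalisation and zero-m 3j drop out of the ratio.
A: Δ: 4! 4! 2! / 11! → 1/34650; sum: t=3:−1/72 t=4:+1/96 = -1/288; 3j²(4 3 3; -2 2 0) = Δ·Π!·Σ² = 1/462  (sign +1)
B: Δ: 4! 4! 2! / 11! → 1/34650; sum: t=0:+1/576 = 1/576; 3j²(4 3 3; 4 -2 -2) = Δ·Π!·Σ² = 5/99  (sign -1)
I_A²/I_B² = (1/462)/(5/99) = 3/70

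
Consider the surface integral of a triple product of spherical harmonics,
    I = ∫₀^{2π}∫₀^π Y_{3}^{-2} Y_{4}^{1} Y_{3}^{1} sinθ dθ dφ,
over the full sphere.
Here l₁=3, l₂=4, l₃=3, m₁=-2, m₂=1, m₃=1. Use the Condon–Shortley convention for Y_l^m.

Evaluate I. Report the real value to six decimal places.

0.145070

m-sum 0 ✓  L=10 even ✓  1≤3≤7 ✓
Π(2lᵢ+1) = 7×9×7 = 441
triangle coeff Δ(3,4,3) = 1/34650
Σ_t [1,3]: t=1:−1/72 t=2:+1/16 t=3:−1/72 = 5/144
(3j)²=2/77 [(3 4 3; 0 0 0)], sign=-1
Σ_t [3,4]: t=3:−1/48 t=4:+1/144 = -1/72
(3j)²=16/693 [(3 4 3; -2 1 1)], sign=-1
⇒ 4πI² = 32/121
I = (+1)√(32/121/(4π)) = 0.14506992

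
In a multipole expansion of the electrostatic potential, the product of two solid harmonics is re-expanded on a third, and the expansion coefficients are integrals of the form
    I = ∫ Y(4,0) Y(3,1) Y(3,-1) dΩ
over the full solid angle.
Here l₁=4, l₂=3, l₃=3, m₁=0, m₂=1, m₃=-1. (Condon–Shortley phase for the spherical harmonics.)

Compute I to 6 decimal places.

Rules hold: Σm=0, L=10 even, 1≤3≤7.
N = 9·7·7 = 441
Δ = 4!·4!·2!/11! = 1/34650
Racah Σ t=1..3: t=1:−1/72 t=2:+1/16 t=3:−1/72 = 5/144
⇒ 3j(4 3 3; 0 0 0)² = 2/77, sgn -1
Racah Σ t=2..4: t=2:+1/32 t=3:−1/36 t=4:+1/1152 = 5/1152
⇒ 3j(4 3 3; 0 1 -1)² = 1/1386, sgn +1
4πI² = N·(3j₀)²·(3jₘ)² = 1/121
I = -1·√(0.00826446/4π) = -0.02564498

-0.025645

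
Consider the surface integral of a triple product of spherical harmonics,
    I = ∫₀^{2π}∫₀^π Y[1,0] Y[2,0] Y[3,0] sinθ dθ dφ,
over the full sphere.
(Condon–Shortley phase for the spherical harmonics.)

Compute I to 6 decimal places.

Rules hold: Σm=0, L=6 even, 1≤3≤3.
N = 3·5·7 = 105
Δ = 0!·2!·4!/7! = 1/105
Racah Σ t=0..0: t=0:+1/4 = 1/4
⇒ 3j(1 2 3; 0 0 0)² = 3/35, sgn -1
(m-triple is (0,0,0) — same symbol as above.)
4πI² = N·(3j₀)²·(3jₘ)² = 27/35
I = +1·√(0.771429/4π) = 0.24776670

0.247767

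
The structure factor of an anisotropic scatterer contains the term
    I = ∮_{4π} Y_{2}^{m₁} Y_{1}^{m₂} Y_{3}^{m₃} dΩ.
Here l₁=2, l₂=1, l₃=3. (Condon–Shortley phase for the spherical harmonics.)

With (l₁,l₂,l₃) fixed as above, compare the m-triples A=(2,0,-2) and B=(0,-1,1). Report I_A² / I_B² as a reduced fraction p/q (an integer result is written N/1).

l's match ⇒ only the (l;m) 3-j factors differ between A and B.
A: triangle coeff Δ(2,1,3) = 1/105; Σ_t [0,0]: t=0:+1/24 = 1/24; (3j)²=1/21 [(2 1 3; 2 0 -2)], sign=-1
B: triangle coeff Δ(2,1,3) = 1/105; Σ_t [0,0]: t=0:+1/8 = 1/8; (3j)²=2/35 [(2 1 3; 0 -1 1)], sign=+1
I_A²/I_B² = (1/21)/(2/35) = 5/6

5/6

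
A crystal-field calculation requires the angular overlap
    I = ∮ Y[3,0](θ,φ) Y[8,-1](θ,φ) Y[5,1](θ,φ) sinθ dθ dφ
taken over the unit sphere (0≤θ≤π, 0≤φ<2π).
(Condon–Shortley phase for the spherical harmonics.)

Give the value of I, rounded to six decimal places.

Checks pass: Σm=0; 16 even; l₃=5∈[5,11].
(2·3+1)(2·8+1)(2·5+1) = 1309
Δ: 6! 0! 10! / 17! → 1/136136
sum: t=3:−1/518400 = -1/518400
3j²(3 8 5; 0 0 0) = Δ·Π!·Σ² = 56/2431  (sign +1)
sum: t=3:−1/622080 = -1/622080
3j²(3 8 5; 0 -1 1) = Δ·Π!·Σ² = 105/4862  (sign -1)
combine: 4πI² = 1309·56/2431·105/4862 = 20580/31603
take √, sign -1: I = -0.22764263

-0.227643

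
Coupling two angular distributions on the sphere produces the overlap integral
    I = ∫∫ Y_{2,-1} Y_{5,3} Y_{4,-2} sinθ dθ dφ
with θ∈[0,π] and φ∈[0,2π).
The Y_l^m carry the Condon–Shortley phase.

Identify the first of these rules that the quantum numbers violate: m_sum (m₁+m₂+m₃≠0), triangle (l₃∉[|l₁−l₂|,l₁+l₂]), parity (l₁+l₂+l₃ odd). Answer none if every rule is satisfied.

azimuthal sum: -1 + 3 − 2 = 0  ✓
3 ≤ 4 ≤ 7 (triangle on l)  ✓
L = 2 + 5 + 4 = 11 (odd)  ✗

parity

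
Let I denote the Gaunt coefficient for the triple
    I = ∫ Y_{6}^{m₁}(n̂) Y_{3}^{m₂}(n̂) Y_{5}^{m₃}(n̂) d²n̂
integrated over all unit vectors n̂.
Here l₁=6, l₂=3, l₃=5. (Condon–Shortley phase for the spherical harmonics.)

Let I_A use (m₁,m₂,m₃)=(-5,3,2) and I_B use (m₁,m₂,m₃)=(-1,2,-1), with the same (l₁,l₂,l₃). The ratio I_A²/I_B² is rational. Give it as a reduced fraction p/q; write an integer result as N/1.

11/7

Same 6,3,5: normalisation and zero-m 3j drop out of the ratio.
A: Δ: 4! 8! 2! / 15! → 1/675675; sum: t=4:+1/241920 = 1/241920; 3j²(6 3 5; -5 3 2) = Δ·Π!·Σ² = 2/91  (sign -1)
B: Δ: 4! 8! 2! / 15! → 1/675675; sum: t=3:−1/6912 t=4:+1/17280 = -1/11520; 3j²(6 3 5; -1 2 -1) = Δ·Π!·Σ² = 2/143  (sign -1)
I_A²/I_B² = (2/91)/(2/143) = 11/7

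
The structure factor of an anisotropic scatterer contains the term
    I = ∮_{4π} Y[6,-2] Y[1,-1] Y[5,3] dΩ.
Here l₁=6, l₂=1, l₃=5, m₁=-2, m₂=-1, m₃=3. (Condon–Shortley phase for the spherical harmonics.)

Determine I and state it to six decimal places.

Rules hold: Σm=0, L=12 even, 5≤5≤7.
N = 13·3·11 = 429
Δ = 2!·10!·0!/13! = 1/858
Racah Σ t=1..1: t=1:−1/14400 = -1/14400
⇒ 3j(6 1 5; 0 0 0)² = 6/143, sgn +1
Racah Σ t=0..0: t=0:+1/161280 = 1/161280
⇒ 3j(6 1 5; -2 -1 3)² = 1/143, sgn +1
4πI² = N·(3j₀)²·(3jₘ)² = 18/143
I = +1·√(0.125874/4π) = 0.10008369

0.100084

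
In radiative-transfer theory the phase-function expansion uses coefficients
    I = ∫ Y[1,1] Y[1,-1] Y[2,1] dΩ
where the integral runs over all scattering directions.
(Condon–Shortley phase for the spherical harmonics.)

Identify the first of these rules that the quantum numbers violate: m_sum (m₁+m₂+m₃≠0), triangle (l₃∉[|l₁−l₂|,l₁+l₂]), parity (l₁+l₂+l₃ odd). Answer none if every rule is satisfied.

azimuthal sum: 1 − 1 + 1 = 1  ✗
0 ≤ 2 ≤ 2 (triangle on l)
L = 1 + 1 + 2 = 4 (even)

m_sum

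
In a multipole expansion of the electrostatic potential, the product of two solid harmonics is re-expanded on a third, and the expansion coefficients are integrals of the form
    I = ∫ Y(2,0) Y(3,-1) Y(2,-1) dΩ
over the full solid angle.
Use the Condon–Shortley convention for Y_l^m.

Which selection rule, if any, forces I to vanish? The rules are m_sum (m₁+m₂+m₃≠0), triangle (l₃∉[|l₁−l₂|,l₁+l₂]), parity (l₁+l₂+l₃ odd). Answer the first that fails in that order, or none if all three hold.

m_sum

azimuthal sum: 0 − 1 − 1 = -2  ✗
1 ≤ 2 ≤ 5 (triangle on l)
L = 2 + 3 + 2 = 7 (odd)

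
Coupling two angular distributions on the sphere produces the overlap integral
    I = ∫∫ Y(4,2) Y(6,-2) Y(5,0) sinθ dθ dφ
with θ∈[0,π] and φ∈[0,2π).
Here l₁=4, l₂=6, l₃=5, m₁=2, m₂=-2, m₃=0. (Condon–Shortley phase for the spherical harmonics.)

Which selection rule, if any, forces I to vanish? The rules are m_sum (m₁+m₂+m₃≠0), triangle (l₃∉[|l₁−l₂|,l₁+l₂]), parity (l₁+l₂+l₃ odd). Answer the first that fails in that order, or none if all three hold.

parity

Σmᵢ = 0  ✓
l₃∈[|l₁−l₂|,l₁+l₂]=[2,10], have l₃=5  ✓
Σlᵢ = 15 ⇒ odd  ✗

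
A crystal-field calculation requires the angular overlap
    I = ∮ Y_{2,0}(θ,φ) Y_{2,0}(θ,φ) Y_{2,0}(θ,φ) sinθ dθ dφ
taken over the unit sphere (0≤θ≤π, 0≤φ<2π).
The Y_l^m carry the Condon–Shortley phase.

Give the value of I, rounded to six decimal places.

0.180224

Rules hold: Σm=0, L=6 even, 0≤2≤4.
N = 5·5·5 = 125
Δ = 2!·2!·2!/7! = 1/630
Racah Σ t=0..2: t=0:+1/8 t=1:−1/1 t=2:+1/8 = -3/4
⇒ 3j(2 2 2; 0 0 0)² = 2/35, sgn -1
(m-triple is (0,0,0) — same symbol as above.)
4πI² = N·(3j₀)²·(3jₘ)² = 20/49
I = +1·√(0.408163/4π) = 0.18022375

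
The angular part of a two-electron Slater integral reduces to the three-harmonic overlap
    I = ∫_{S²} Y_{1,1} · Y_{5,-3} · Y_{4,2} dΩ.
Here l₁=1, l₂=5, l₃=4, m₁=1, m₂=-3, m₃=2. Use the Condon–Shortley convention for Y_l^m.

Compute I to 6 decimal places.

-0.259847

m-sum 0 ✓  L=10 even ✓  4≤4≤6 ✓
Π(2lᵢ+1) = 3×11×9 = 297
triangle coeff Δ(1,5,4) = 1/495
Σ_t [1,1]: t=1:−1/576 = -1/576
(3j)²=5/99 [(1 5 4; 0 0 0)], sign=-1
Σ_t [0,0]: t=0:+1/2880 = 1/2880
(3j)²=28/495 [(1 5 4; 1 -3 2)], sign=+1
⇒ 4πI² = 28/33
I = (-1)√(28/33/(4π)) = -0.25984664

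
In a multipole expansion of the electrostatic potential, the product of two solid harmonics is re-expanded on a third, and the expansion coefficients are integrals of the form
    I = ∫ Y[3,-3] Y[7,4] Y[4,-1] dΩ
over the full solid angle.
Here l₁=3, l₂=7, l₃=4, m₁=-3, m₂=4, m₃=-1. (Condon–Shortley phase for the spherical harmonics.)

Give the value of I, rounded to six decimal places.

Rules hold: Σm=0, L=14 even, 4≤4≤10.
N = 7·15·9 = 945
Δ = 6!·0!·8!/15! = 1/45045
Racah Σ t=3..3: t=3:−1/20736 = -1/20736
⇒ 3j(3 7 4; 0 0 0)² = 35/1287, sgn -1
Racah Σ t=6..6: t=6:+1/518400 = 1/518400
⇒ 3j(3 7 4; -3 4 -1)² = 2/195, sgn -1
4πI² = N·(3j₀)²·(3jₘ)² = 490/1859
I = +1·√(0.263583/4π) = 0.14482829

0.144828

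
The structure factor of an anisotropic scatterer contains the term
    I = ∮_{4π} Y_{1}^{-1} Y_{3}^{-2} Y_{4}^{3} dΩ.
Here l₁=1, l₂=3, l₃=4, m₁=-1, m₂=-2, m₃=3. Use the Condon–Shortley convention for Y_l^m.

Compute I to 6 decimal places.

-0.282095

m-sum 0 ✓  L=8 even ✓  2≤4≤4 ✓
Π(2lᵢ+1) = 3×7×9 = 189
triangle coeff Δ(1,3,4) = 1/252
Σ_t [0,0]: t=0:+1/36 = 1/36
(3j)²=4/63 [(1 3 4; 0 0 0)], sign=+1
Σ_t [0,0]: t=0:+1/240 = 1/240
(3j)²=1/12 [(1 3 4; -1 -2 3)], sign=-1
⇒ 4πI² = 1/1
I = (-1)√(1/1/(4π)) = -0.28209479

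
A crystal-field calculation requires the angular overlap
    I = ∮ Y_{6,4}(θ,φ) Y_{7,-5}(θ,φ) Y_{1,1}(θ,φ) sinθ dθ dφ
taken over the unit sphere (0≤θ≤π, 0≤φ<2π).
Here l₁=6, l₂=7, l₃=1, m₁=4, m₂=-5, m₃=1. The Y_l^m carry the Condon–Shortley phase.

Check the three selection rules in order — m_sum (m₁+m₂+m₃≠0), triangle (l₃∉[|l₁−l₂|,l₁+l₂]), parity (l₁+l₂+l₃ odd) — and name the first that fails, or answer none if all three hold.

none

Σmᵢ = 0  ✓
l₃∈[|l₁−l₂|,l₁+l₂]=[1,13], have l₃=1  ✓
Σlᵢ = 14 ⇒ even  ✓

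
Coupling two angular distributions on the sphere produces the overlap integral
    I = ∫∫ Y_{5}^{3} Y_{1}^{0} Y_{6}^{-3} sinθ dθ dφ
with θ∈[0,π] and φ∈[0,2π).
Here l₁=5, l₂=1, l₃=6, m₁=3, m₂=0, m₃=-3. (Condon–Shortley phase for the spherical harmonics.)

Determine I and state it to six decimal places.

-0.212310

Checks pass: Σm=0; 12 even; l₃=6∈[4,6].
(2·5+1)(2·1+1)(2·6+1) = 429
Δ: 0! 10! 2! / 13! → 1/858
sum: t=0:+1/14400 = 1/14400
3j²(5 1 6; 0 0 0) = Δ·Π!·Σ² = 6/143  (sign +1)
sum: t=0:+1/80640 = 1/80640
3j²(5 1 6; 3 0 -3) = Δ·Π!·Σ² = 9/286  (sign -1)
combine: 4πI² = 429·6/143·9/286 = 81/143
take √, sign -1: I = -0.21230956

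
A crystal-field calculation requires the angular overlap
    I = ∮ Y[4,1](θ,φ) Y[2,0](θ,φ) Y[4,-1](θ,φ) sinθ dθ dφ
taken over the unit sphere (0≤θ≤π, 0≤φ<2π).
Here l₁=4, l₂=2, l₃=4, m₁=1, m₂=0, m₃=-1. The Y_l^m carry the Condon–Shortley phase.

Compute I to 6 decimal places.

-0.139264

Rules hold: Σm=0, L=10 even, 2≤4≤6.
N = 9·5·9 = 405
Δ = 2!·6!·2!/11! = 1/13860
Racah Σ t=0..2: t=0:+1/192 t=1:−1/36 t=2:+1/192 = -5/288
⇒ 3j(4 2 4; 0 0 0)² = 20/693, sgn -1
Racah Σ t=0..2: t=0:+1/144 t=1:−1/48 t=2:+1/480 = -17/1440
⇒ 3j(4 2 4; 1 0 -1)² = 289/13860, sgn +1
4πI² = N·(3j₀)²·(3jₘ)² = 1445/5929
I = -1·√(0.243717/4π) = -0.13926381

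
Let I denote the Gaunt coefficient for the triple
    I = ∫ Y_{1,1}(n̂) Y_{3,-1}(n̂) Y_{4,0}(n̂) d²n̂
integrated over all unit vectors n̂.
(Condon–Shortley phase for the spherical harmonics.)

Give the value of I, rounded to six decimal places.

0.150786

m-sum 0 ✓  L=8 even ✓  2≤4≤4 ✓
Π(2lᵢ+1) = 3×7×9 = 189
triangle coeff Δ(1,3,4) = 1/252
Σ_t [0,0]: t=0:+1/36 = 1/36
(3j)²=4/63 [(1 3 4; 0 0 0)], sign=+1
Σ_t [0,0]: t=0:+1/96 = 1/96
(3j)²=1/42 [(1 3 4; 1 -1 0)], sign=+1
⇒ 4πI² = 2/7
I = (+1)√(2/7/(4π)) = 0.15078601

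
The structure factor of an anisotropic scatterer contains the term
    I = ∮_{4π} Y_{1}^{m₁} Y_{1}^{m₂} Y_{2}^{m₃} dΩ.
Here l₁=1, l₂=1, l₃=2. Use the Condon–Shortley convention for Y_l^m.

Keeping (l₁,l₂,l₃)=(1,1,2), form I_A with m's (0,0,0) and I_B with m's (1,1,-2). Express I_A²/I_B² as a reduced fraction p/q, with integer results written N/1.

Shared (l₁,l₂,l₃)=(1,1,2): N and (l;000)² cancel in I_A²/I_B².
A: Δ = 0!·2!·2!/5! = 1/30; Racah Σ t=0..0: t=0:+1/1 = 1/1; ⇒ 3j(1 1 2; 0 0 0)² = 2/15, sgn +1
B: Δ = 0!·2!·2!/5! = 1/30; Racah Σ t=0..0: t=0:+1/4 = 1/4; ⇒ 3j(1 1 2; 1 1 -2)² = 1/5, sgn +1
I_A²/I_B² = (2/15)/(1/5) = 2/3

2/3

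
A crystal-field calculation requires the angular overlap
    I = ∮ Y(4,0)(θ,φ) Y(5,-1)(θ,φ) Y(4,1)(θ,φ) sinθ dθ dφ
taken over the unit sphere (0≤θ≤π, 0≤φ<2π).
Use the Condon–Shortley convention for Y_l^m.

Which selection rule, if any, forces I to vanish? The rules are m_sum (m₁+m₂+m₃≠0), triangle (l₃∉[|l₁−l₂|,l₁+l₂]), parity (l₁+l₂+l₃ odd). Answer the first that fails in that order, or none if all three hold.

parity

Σmᵢ = 0  ✓
l₃∈[|l₁−l₂|,l₁+l₂]=[1,9], have l₃=4  ✓
Σlᵢ = 13 ⇒ odd  ✗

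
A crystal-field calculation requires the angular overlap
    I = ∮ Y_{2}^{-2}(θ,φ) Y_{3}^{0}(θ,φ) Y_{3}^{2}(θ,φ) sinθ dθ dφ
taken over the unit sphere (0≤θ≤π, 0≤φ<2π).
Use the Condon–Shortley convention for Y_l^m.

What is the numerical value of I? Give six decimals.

-0.188063

Checks pass: Σm=0; 8 even; l₃=3∈[1,5].
(2·2+1)(2·3+1)(2·3+1) = 245
Δ: 2! 2! 4! / 9! → 1/3780
sum: t=0:+1/24 t=1:−1/4 t=2:+1/24 = -1/6
3j²(2 3 3; 0 0 0) = Δ·Π!·Σ² = 4/105  (sign +1)
sum: t=2:+1/24 = 1/24
3j²(2 3 3; -2 0 2) = Δ·Π!·Σ² = 1/21  (sign -1)
combine: 4πI² = 245·4/105·1/21 = 4/9
take √, sign -1: I = -0.18806319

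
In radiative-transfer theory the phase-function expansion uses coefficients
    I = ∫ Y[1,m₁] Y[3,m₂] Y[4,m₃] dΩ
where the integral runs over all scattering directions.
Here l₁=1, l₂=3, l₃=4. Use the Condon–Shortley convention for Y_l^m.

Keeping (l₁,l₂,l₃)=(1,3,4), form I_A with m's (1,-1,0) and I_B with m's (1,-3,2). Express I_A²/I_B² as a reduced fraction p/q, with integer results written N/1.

6/1

Shared (l₁,l₂,l₃)=(1,3,4): N and (l;000)² cancel in I_A²/I_B².
A: Δ = 0!·2!·6!/9! = 1/252; Racah Σ t=0..0: t=0:+1/96 = 1/96; ⇒ 3j(1 3 4; 1 -1 0)² = 1/42, sgn +1
B: Δ = 0!·2!·6!/9! = 1/252; Racah Σ t=0..0: t=0:+1/1440 = 1/1440; ⇒ 3j(1 3 4; 1 -3 2)² = 1/252, sgn +1
I_A²/I_B² = (1/42)/(1/252) = 6/1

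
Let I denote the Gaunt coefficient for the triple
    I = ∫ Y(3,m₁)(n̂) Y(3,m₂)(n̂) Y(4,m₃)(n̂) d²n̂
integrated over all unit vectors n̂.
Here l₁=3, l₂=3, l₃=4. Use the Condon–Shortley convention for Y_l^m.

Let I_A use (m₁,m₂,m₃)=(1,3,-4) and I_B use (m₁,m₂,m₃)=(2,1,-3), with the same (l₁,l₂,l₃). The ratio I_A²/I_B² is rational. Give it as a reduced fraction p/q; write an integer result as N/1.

3/1

Shared (l₁,l₂,l₃)=(3,3,4): N and (l;000)² cancel in I_A²/I_B².
A: Δ = 2!·4!·4!/11! = 1/34650; Racah Σ t=2..2: t=2:+1/1152 = 1/1152; ⇒ 3j(3 3 4; 1 3 -4)² = 1/33, sgn +1
B: Δ = 2!·4!·4!/11! = 1/34650; Racah Σ t=0..1: t=0:+1/288 t=1:−1/144 = -1/288; ⇒ 3j(3 3 4; 2 1 -3)² = 1/99, sgn +1
I_A²/I_B² = (1/33)/(1/99) = 3/1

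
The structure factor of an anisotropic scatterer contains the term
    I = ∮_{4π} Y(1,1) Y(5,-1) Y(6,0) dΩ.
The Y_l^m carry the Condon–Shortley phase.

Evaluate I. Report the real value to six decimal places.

0.158246

m-sum 0 ✓  L=12 even ✓  4≤6≤6 ✓
Π(2lᵢ+1) = 3×11×13 = 429
triangle coeff Δ(1,5,6) = 1/858
Σ_t [0,0]: t=0:+1/14400 = 1/14400
(3j)²=6/143 [(1 5 6; 0 0 0)], sign=+1
Σ_t [0,0]: t=0:+1/34560 = 1/34560
(3j)²=5/286 [(1 5 6; 1 -1 0)], sign=+1
⇒ 4πI² = 45/143
I = (+1)√(45/143/(4π)) = 0.15824621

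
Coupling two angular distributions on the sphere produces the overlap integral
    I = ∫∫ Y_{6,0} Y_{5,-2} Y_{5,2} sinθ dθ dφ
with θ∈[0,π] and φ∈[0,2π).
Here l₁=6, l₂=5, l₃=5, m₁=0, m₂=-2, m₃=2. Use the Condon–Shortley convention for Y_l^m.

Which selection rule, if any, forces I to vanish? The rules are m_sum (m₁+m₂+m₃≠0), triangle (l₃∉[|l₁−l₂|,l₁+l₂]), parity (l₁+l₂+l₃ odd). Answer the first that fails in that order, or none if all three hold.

none

Σmᵢ = 0  ✓
l₃∈[|l₁−l₂|,l₁+l₂]=[1,11], have l₃=5  ✓
Σlᵢ = 16 ⇒ even  ✓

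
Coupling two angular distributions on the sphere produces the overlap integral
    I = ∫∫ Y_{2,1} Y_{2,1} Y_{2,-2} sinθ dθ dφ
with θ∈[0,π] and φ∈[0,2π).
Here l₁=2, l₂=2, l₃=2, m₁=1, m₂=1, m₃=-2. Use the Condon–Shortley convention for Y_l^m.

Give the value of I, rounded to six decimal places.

0.220728

Checks pass: Σm=0; 6 even; l₃=2∈[0,4].
(2·2+1)(2·2+1)(2·2+1) = 125
Δ: 2! 2! 2! / 7! → 1/630
sum: t=0:+1/8 t=1:−1/1 t=2:+1/8 = -3/4
3j²(2 2 2; 0 0 0) = Δ·Π!·Σ² = 2/35  (sign -1)
sum: t=1:−1/4 = -1/4
3j²(2 2 2; 1 1 -2) = Δ·Π!·Σ² = 3/35  (sign -1)
combine: 4πI² = 125·2/35·3/35 = 30/49
take √, sign +1: I = 0.22072812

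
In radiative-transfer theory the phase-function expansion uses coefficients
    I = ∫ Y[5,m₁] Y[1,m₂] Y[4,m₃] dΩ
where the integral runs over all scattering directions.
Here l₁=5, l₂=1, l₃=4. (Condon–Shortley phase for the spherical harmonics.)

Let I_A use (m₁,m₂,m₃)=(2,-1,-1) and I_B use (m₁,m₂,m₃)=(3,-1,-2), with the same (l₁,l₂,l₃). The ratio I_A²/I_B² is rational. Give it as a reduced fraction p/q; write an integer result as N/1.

l's match ⇒ only the (l;m) 3-j factors differ between A and B.
A: triangle coeff Δ(5,1,4) = 1/495; Σ_t [0,0]: t=0:+1/1440 = 1/1440; (3j)²=7/165 [(5 1 4; 2 -1 -1)], sign=-1
B: triangle coeff Δ(5,1,4) = 1/495; Σ_t [0,0]: t=0:+1/2880 = 1/2880; (3j)²=28/495 [(5 1 4; 3 -1 -2)], sign=+1
I_A²/I_B² = (7/165)/(28/495) = 3/4

3/4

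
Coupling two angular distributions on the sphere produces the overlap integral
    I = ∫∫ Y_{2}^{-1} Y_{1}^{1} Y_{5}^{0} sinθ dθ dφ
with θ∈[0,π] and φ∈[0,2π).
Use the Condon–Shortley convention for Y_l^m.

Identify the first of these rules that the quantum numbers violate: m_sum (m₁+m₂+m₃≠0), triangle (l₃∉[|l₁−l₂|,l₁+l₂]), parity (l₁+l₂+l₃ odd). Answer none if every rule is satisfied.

azimuthal sum: -1 + 1 + 0 = 0  ✓
1 ≤ 5 ≤ 3 (triangle on l)  ✗
L = 2 + 1 + 5 = 8 (even)

triangle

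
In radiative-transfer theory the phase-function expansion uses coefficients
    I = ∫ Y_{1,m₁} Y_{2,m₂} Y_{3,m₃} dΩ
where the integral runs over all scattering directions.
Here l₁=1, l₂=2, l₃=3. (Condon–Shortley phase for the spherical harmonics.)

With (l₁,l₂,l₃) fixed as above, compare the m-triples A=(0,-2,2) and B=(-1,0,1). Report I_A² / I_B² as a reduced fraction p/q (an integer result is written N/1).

Shared (l₁,l₂,l₃)=(1,2,3): N and (l;000)² cancel in I_A²/I_B².
A: Δ = 0!·2!·4!/7! = 1/105; Racah Σ t=0..0: t=0:+1/24 = 1/24; ⇒ 3j(1 2 3; 0 -2 2)² = 1/21, sgn -1
B: Δ = 0!·2!·4!/7! = 1/105; Racah Σ t=0..0: t=0:+1/8 = 1/8; ⇒ 3j(1 2 3; -1 0 1)² = 2/35, sgn +1
I_A²/I_B² = (1/21)/(2/35) = 5/6

5/6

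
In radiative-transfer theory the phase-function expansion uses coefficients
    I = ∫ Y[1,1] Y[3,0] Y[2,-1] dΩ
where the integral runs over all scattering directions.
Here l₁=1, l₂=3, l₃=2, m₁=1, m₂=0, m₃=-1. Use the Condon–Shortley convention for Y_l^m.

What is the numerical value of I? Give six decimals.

0.143048

Rules hold: Σm=0, L=6 even, 2≤2≤4.
N = 3·7·5 = 105
Δ = 2!·0!·4!/7! = 1/105
Racah Σ t=1..1: t=1:−1/4 = -1/4
⇒ 3j(1 3 2; 0 0 0)² = 3/35, sgn -1
Racah Σ t=0..0: t=0:+1/12 = 1/12
⇒ 3j(1 3 2; 1 0 -1)² = 1/35, sgn -1
4πI² = N·(3j₀)²·(3jₘ)² = 9/35
I = +1·√(0.257143/4π) = 0.14304817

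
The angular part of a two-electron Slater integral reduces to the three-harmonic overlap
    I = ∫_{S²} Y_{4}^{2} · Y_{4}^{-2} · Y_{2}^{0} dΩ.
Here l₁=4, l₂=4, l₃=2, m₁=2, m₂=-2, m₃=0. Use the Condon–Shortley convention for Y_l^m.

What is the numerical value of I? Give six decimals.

Checks pass: Σm=0; 10 even; l₃=2∈[0,8].
(2·4+1)(2·4+1)(2·2+1) = 405
Δ: 6! 2! 2! / 11! → 1/13860
sum: t=2:+1/192 t=3:−1/36 t=4:+1/192 = -5/288
3j²(4 4 2; 0 0 0) = Δ·Π!·Σ² = 20/693  (sign -1)
sum: t=0:+1/2880 t=1:−1/120 t=2:+1/192 = -1/360
3j²(4 4 2; 2 -2 0) = Δ·Π!·Σ² = 16/3465  (sign -1)
combine: 4πI² = 405·20/693·16/3465 = 320/5929
take √, sign +1: I = 0.06553591

0.065536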